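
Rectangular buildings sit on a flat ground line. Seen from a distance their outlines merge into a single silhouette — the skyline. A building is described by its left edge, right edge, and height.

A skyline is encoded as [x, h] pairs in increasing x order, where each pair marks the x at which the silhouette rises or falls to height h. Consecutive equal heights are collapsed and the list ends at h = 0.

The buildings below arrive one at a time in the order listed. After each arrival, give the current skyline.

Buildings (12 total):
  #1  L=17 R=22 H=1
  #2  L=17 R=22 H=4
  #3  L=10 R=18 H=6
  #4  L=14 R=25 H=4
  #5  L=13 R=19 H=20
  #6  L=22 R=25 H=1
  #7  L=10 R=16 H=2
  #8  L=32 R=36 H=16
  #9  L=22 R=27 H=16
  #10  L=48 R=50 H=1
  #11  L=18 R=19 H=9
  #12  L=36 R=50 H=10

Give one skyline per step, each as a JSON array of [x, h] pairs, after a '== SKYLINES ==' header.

== SKYLINES ==
[[17,1],[22,0]]
[[17,4],[22,0]]
[[10,6],[18,4],[22,0]]
[[10,6],[18,4],[25,0]]
[[10,6],[13,20],[19,4],[25,0]]
[[10,6],[13,20],[19,4],[25,0]]
[[10,6],[13,20],[19,4],[25,0]]
[[10,6],[13,20],[19,4],[25,0],[32,16],[36,0]]
[[10,6],[13,20],[19,4],[22,16],[27,0],[32,16],[36,0]]
[[10,6],[13,20],[19,4],[22,16],[27,0],[32,16],[36,0],[48,1],[50,0]]
[[10,6],[13,20],[19,4],[22,16],[27,0],[32,16],[36,0],[48,1],[50,0]]
[[10,6],[13,20],[19,4],[22,16],[27,0],[32,16],[36,10],[50,0]]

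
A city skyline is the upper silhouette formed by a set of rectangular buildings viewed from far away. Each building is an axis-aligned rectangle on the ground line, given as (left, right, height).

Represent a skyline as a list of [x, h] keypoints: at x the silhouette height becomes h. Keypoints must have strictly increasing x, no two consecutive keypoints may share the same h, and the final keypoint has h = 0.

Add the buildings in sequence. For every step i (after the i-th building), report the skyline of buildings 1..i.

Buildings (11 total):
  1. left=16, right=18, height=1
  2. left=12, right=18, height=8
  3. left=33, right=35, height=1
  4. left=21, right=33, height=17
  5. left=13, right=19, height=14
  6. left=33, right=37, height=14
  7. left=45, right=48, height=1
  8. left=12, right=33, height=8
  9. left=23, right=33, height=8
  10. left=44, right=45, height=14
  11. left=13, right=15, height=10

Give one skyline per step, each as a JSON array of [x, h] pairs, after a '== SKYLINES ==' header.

== SKYLINES ==
[[16,1],[18,0]]
[[12,8],[18,0]]
[[12,8],[18,0],[33,1],[35,0]]
[[12,8],[18,0],[21,17],[33,1],[35,0]]
[[12,8],[13,14],[19,0],[21,17],[33,1],[35,0]]
[[12,8],[13,14],[19,0],[21,17],[33,14],[37,0]]
[[12,8],[13,14],[19,0],[21,17],[33,14],[37,0],[45,1],[48,0]]
[[12,8],[13,14],[19,8],[21,17],[33,14],[37,0],[45,1],[48,0]]
[[12,8],[13,14],[19,8],[21,17],[33,14],[37,0],[45,1],[48,0]]
[[12,8],[13,14],[19,8],[21,17],[33,14],[37,0],[44,14],[45,1],[48,0]]
[[12,8],[13,14],[19,8],[21,17],[33,14],[37,0],[44,14],[45,1],[48,0]]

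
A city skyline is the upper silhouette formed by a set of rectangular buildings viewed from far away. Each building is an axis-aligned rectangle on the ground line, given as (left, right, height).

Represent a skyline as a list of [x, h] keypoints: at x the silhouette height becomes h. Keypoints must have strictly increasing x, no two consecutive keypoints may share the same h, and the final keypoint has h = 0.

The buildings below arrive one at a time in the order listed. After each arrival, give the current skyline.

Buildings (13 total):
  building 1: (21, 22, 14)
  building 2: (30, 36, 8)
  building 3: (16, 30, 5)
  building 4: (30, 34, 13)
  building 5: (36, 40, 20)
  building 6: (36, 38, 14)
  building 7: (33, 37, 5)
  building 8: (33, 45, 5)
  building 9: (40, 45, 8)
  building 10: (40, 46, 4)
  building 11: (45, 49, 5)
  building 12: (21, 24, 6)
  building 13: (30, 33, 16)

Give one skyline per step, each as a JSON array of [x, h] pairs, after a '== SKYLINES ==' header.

== SKYLINES ==
[[21,14],[22,0]]
[[21,14],[22,0],[30,8],[36,0]]
[[16,5],[21,14],[22,5],[30,8],[36,0]]
[[16,5],[21,14],[22,5],[30,13],[34,8],[36,0]]
[[16,5],[21,14],[22,5],[30,13],[34,8],[36,20],[40,0]]
[[16,5],[21,14],[22,5],[30,13],[34,8],[36,20],[40,0]]
[[16,5],[21,14],[22,5],[30,13],[34,8],[36,20],[40,0]]
[[16,5],[21,14],[22,5],[30,13],[34,8],[36,20],[40,5],[45,0]]
[[16,5],[21,14],[22,5],[30,13],[34,8],[36,20],[40,8],[45,0]]
[[16,5],[21,14],[22,5],[30,13],[34,8],[36,20],[40,8],[45,4],[46,0]]
[[16,5],[21,14],[22,5],[30,13],[34,8],[36,20],[40,8],[45,5],[49,0]]
[[16,5],[21,14],[22,6],[24,5],[30,13],[34,8],[36,20],[40,8],[45,5],[49,0]]
[[16,5],[21,14],[22,6],[24,5],[30,16],[33,13],[34,8],[36,20],[40,8],[45,5],[49,0]]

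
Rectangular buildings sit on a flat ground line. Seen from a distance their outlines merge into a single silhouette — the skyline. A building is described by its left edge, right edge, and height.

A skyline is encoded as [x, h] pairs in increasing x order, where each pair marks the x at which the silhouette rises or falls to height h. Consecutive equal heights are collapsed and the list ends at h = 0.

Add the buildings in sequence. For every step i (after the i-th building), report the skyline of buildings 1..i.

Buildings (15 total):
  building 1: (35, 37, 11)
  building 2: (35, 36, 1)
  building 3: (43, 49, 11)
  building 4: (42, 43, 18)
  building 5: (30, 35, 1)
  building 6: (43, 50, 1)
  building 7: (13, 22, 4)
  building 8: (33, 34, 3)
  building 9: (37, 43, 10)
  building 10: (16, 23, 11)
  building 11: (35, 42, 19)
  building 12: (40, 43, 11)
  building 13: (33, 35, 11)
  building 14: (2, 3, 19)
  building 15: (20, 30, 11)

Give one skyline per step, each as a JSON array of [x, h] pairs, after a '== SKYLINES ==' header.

== SKYLINES ==
[[35,11],[37,0]]
[[35,11],[37,0]]
[[35,11],[37,0],[43,11],[49,0]]
[[35,11],[37,0],[42,18],[43,11],[49,0]]
[[30,1],[35,11],[37,0],[42,18],[43,11],[49,0]]
[[30,1],[35,11],[37,0],[42,18],[43,11],[49,1],[50,0]]
[[13,4],[22,0],[30,1],[35,11],[37,0],[42,18],[43,11],[49,1],[50,0]]
[[13,4],[22,0],[30,1],[33,3],[34,1],[35,11],[37,0],[42,18],[43,11],[49,1],[50,0]]
[[13,4],[22,0],[30,1],[33,3],[34,1],[35,11],[37,10],[42,18],[43,11],[49,1],[50,0]]
[[13,4],[16,11],[23,0],[30,1],[33,3],[34,1],[35,11],[37,10],[42,18],[43,11],[49,1],[50,0]]
[[13,4],[16,11],[23,0],[30,1],[33,3],[34,1],[35,19],[42,18],[43,11],[49,1],[50,0]]
[[13,4],[16,11],[23,0],[30,1],[33,3],[34,1],[35,19],[42,18],[43,11],[49,1],[50,0]]
[[13,4],[16,11],[23,0],[30,1],[33,11],[35,19],[42,18],[43,11],[49,1],[50,0]]
[[2,19],[3,0],[13,4],[16,11],[23,0],[30,1],[33,11],[35,19],[42,18],[43,11],[49,1],[50,0]]
[[2,19],[3,0],[13,4],[16,11],[30,1],[33,11],[35,19],[42,18],[43,11],[49,1],[50,0]]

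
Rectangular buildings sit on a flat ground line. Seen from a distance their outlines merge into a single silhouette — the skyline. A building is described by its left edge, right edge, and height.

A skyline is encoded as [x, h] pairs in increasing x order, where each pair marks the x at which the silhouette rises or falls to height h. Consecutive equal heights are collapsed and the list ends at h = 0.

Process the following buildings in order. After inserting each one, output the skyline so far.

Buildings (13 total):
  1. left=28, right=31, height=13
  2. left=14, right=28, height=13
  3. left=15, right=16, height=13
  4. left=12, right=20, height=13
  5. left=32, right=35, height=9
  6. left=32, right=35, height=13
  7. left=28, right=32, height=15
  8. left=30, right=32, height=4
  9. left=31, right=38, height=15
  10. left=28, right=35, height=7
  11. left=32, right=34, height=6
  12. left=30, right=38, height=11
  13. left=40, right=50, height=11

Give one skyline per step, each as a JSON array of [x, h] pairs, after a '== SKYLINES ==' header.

== SKYLINES ==
[[28,13],[31,0]]
[[14,13],[31,0]]
[[14,13],[31,0]]
[[12,13],[31,0]]
[[12,13],[31,0],[32,9],[35,0]]
[[12,13],[31,0],[32,13],[35,0]]
[[12,13],[28,15],[32,13],[35,0]]
[[12,13],[28,15],[32,13],[35,0]]
[[12,13],[28,15],[38,0]]
[[12,13],[28,15],[38,0]]
[[12,13],[28,15],[38,0]]
[[12,13],[28,15],[38,0]]
[[12,13],[28,15],[38,0],[40,11],[50,0]]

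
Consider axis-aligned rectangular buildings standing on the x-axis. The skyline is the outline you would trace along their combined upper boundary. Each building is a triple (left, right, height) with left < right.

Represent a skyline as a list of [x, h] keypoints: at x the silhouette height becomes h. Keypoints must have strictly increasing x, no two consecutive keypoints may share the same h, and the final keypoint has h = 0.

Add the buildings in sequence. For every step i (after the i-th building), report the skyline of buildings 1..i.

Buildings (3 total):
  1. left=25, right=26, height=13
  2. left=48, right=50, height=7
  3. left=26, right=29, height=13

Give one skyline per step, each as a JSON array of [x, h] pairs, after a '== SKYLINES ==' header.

== SKYLINES ==
[[25,13],[26,0]]
[[25,13],[26,0],[48,7],[50,0]]
[[25,13],[29,0],[48,7],[50,0]]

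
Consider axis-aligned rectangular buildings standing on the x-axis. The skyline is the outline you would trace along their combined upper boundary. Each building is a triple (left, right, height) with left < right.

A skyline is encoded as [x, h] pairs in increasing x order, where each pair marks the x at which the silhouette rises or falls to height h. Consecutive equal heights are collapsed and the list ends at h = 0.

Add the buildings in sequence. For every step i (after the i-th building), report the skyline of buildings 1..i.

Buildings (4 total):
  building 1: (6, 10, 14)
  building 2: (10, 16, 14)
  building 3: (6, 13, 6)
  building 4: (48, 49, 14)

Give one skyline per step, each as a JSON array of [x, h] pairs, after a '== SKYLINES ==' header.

== SKYLINES ==
[[6,14],[10,0]]
[[6,14],[16,0]]
[[6,14],[16,0]]
[[6,14],[16,0],[48,14],[49,0]]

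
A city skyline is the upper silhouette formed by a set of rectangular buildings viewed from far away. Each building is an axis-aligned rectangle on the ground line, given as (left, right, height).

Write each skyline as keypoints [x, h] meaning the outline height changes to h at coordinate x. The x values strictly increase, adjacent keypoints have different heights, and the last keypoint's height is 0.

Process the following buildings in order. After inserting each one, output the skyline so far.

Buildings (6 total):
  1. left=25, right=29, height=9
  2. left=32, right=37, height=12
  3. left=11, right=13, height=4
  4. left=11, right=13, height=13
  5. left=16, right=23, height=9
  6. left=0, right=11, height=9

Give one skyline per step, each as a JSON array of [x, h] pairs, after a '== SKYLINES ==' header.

== SKYLINES ==
[[25,9],[29,0]]
[[25,9],[29,0],[32,12],[37,0]]
[[11,4],[13,0],[25,9],[29,0],[32,12],[37,0]]
[[11,13],[13,0],[25,9],[29,0],[32,12],[37,0]]
[[11,13],[13,0],[16,9],[23,0],[25,9],[29,0],[32,12],[37,0]]
[[0,9],[11,13],[13,0],[16,9],[23,0],[25,9],[29,0],[32,12],[37,0]]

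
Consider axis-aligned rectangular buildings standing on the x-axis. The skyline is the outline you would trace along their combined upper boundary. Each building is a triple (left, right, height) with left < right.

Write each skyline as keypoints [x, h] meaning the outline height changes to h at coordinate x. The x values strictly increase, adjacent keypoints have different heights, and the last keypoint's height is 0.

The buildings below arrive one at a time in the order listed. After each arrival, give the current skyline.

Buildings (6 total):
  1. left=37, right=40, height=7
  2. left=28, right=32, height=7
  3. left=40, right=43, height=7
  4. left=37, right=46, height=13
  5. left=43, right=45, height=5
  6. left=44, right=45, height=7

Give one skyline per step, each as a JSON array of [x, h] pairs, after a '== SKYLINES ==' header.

== SKYLINES ==
[[37,7],[40,0]]
[[28,7],[32,0],[37,7],[40,0]]
[[28,7],[32,0],[37,7],[43,0]]
[[28,7],[32,0],[37,13],[46,0]]
[[28,7],[32,0],[37,13],[46,0]]
[[28,7],[32,0],[37,13],[46,0]]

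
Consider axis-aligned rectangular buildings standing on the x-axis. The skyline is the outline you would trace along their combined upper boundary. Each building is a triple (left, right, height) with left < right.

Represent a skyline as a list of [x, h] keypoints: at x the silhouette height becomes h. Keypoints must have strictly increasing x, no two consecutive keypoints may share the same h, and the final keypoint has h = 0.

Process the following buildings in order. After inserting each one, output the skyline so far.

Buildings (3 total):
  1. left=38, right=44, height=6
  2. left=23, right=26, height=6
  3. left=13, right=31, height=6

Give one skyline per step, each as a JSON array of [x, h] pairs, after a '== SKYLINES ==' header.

== SKYLINES ==
[[38,6],[44,0]]
[[23,6],[26,0],[38,6],[44,0]]
[[13,6],[31,0],[38,6],[44,0]]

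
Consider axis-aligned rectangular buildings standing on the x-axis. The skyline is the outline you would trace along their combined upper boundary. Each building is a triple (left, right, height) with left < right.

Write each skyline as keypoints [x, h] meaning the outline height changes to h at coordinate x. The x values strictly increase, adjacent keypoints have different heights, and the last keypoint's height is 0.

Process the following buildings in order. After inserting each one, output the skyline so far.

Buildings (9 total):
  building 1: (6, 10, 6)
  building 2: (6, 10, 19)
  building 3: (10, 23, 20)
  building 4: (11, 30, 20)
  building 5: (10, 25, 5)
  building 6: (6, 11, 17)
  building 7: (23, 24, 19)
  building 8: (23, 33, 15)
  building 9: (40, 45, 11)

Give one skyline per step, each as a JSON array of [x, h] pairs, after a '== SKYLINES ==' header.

== SKYLINES ==
[[6,6],[10,0]]
[[6,19],[10,0]]
[[6,19],[10,20],[23,0]]
[[6,19],[10,20],[30,0]]
[[6,19],[10,20],[30,0]]
[[6,19],[10,20],[30,0]]
[[6,19],[10,20],[30,0]]
[[6,19],[10,20],[30,15],[33,0]]
[[6,19],[10,20],[30,15],[33,0],[40,11],[45,0]]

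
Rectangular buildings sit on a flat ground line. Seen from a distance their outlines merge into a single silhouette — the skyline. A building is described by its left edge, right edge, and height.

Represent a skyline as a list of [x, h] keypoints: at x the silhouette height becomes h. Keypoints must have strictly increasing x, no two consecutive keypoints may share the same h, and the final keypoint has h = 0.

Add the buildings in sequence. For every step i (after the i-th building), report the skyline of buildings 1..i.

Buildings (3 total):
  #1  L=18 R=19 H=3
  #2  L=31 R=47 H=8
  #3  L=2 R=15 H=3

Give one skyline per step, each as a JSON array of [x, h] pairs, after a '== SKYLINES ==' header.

== SKYLINES ==
[[18,3],[19,0]]
[[18,3],[19,0],[31,8],[47,0]]
[[2,3],[15,0],[18,3],[19,0],[31,8],[47,0]]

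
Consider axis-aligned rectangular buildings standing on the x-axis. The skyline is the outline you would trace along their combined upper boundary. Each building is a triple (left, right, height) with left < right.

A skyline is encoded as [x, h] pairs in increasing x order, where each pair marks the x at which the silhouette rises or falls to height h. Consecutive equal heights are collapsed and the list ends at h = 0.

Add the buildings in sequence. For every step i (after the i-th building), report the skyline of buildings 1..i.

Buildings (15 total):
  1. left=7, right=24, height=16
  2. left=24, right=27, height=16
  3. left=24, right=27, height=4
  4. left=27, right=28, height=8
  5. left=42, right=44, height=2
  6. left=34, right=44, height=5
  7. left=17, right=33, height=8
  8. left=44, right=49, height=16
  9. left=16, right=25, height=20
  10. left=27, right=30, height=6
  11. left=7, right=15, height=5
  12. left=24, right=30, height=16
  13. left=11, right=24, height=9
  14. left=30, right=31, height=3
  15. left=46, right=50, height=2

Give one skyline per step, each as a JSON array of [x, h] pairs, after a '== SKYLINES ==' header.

== SKYLINES ==
[[7,16],[24,0]]
[[7,16],[27,0]]
[[7,16],[27,0]]
[[7,16],[27,8],[28,0]]
[[7,16],[27,8],[28,0],[42,2],[44,0]]
[[7,16],[27,8],[28,0],[34,5],[44,0]]
[[7,16],[27,8],[33,0],[34,5],[44,0]]
[[7,16],[27,8],[33,0],[34,5],[44,16],[49,0]]
[[7,16],[16,20],[25,16],[27,8],[33,0],[34,5],[44,16],[49,0]]
[[7,16],[16,20],[25,16],[27,8],[33,0],[34,5],[44,16],[49,0]]
[[7,16],[16,20],[25,16],[27,8],[33,0],[34,5],[44,16],[49,0]]
[[7,16],[16,20],[25,16],[30,8],[33,0],[34,5],[44,16],[49,0]]
[[7,16],[16,20],[25,16],[30,8],[33,0],[34,5],[44,16],[49,0]]
[[7,16],[16,20],[25,16],[30,8],[33,0],[34,5],[44,16],[49,0]]
[[7,16],[16,20],[25,16],[30,8],[33,0],[34,5],[44,16],[49,2],[50,0]]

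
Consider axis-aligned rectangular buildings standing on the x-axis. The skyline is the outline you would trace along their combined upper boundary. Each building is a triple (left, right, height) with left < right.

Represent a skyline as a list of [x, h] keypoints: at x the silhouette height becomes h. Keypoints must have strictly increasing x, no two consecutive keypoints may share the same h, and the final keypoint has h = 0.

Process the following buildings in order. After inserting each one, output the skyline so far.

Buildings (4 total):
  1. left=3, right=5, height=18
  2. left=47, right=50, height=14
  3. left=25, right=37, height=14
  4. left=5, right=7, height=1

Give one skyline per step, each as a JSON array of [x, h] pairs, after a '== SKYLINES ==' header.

== SKYLINES ==
[[3,18],[5,0]]
[[3,18],[5,0],[47,14],[50,0]]
[[3,18],[5,0],[25,14],[37,0],[47,14],[50,0]]
[[3,18],[5,1],[7,0],[25,14],[37,0],[47,14],[50,0]]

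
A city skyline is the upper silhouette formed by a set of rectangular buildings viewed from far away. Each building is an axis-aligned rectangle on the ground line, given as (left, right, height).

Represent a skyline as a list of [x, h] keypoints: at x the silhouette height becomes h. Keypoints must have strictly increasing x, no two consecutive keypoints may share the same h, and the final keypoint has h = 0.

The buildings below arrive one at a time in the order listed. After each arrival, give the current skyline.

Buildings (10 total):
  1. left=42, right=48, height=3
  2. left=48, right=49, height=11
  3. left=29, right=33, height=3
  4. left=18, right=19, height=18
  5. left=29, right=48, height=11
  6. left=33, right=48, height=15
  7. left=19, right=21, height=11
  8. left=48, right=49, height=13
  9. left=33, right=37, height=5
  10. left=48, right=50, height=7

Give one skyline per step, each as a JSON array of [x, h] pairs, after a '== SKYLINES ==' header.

== SKYLINES ==
[[42,3],[48,0]]
[[42,3],[48,11],[49,0]]
[[29,3],[33,0],[42,3],[48,11],[49,0]]
[[18,18],[19,0],[29,3],[33,0],[42,3],[48,11],[49,0]]
[[18,18],[19,0],[29,11],[49,0]]
[[18,18],[19,0],[29,11],[33,15],[48,11],[49,0]]
[[18,18],[19,11],[21,0],[29,11],[33,15],[48,11],[49,0]]
[[18,18],[19,11],[21,0],[29,11],[33,15],[48,13],[49,0]]
[[18,18],[19,11],[21,0],[29,11],[33,15],[48,13],[49,0]]
[[18,18],[19,11],[21,0],[29,11],[33,15],[48,13],[49,7],[50,0]]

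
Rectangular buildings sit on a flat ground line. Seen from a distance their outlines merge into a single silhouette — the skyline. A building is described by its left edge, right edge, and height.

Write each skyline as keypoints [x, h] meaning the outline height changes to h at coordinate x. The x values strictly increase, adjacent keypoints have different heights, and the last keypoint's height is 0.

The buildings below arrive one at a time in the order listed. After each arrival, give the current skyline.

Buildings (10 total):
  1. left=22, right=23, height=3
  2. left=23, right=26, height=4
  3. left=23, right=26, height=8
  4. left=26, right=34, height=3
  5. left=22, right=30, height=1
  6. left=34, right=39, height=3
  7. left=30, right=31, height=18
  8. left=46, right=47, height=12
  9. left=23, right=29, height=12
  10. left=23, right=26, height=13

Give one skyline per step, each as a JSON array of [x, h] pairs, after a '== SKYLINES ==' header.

== SKYLINES ==
[[22,3],[23,0]]
[[22,3],[23,4],[26,0]]
[[22,3],[23,8],[26,0]]
[[22,3],[23,8],[26,3],[34,0]]
[[22,3],[23,8],[26,3],[34,0]]
[[22,3],[23,8],[26,3],[39,0]]
[[22,3],[23,8],[26,3],[30,18],[31,3],[39,0]]
[[22,3],[23,8],[26,3],[30,18],[31,3],[39,0],[46,12],[47,0]]
[[22,3],[23,12],[29,3],[30,18],[31,3],[39,0],[46,12],[47,0]]
[[22,3],[23,13],[26,12],[29,3],[30,18],[31,3],[39,0],[46,12],[47,0]]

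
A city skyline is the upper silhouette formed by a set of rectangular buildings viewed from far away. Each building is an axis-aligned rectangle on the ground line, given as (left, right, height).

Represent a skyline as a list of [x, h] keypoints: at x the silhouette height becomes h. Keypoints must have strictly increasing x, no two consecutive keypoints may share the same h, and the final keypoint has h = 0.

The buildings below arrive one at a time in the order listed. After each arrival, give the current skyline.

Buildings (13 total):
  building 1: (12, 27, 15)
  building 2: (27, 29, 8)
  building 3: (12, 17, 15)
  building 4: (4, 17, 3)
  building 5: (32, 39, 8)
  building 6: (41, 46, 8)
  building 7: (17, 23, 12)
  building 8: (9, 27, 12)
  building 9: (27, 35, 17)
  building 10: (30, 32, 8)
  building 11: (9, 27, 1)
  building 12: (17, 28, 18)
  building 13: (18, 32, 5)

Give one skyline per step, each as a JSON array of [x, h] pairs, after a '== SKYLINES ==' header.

== SKYLINES ==
[[12,15],[27,0]]
[[12,15],[27,8],[29,0]]
[[12,15],[27,8],[29,0]]
[[4,3],[12,15],[27,8],[29,0]]
[[4,3],[12,15],[27,8],[29,0],[32,8],[39,0]]
[[4,3],[12,15],[27,8],[29,0],[32,8],[39,0],[41,8],[46,0]]
[[4,3],[12,15],[27,8],[29,0],[32,8],[39,0],[41,8],[46,0]]
[[4,3],[9,12],[12,15],[27,8],[29,0],[32,8],[39,0],[41,8],[46,0]]
[[4,3],[9,12],[12,15],[27,17],[35,8],[39,0],[41,8],[46,0]]
[[4,3],[9,12],[12,15],[27,17],[35,8],[39,0],[41,8],[46,0]]
[[4,3],[9,12],[12,15],[27,17],[35,8],[39,0],[41,8],[46,0]]
[[4,3],[9,12],[12,15],[17,18],[28,17],[35,8],[39,0],[41,8],[46,0]]
[[4,3],[9,12],[12,15],[17,18],[28,17],[35,8],[39,0],[41,8],[46,0]]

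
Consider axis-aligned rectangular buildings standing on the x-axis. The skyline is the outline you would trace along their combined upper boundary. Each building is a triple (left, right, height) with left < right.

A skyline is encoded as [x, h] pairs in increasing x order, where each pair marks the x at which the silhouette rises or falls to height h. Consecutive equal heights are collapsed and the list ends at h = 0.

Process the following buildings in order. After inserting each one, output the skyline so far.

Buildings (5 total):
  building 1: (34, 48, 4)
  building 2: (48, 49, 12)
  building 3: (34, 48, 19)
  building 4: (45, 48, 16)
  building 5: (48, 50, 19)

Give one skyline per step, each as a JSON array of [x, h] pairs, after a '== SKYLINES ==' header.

== SKYLINES ==
[[34,4],[48,0]]
[[34,4],[48,12],[49,0]]
[[34,19],[48,12],[49,0]]
[[34,19],[48,12],[49,0]]
[[34,19],[50,0]]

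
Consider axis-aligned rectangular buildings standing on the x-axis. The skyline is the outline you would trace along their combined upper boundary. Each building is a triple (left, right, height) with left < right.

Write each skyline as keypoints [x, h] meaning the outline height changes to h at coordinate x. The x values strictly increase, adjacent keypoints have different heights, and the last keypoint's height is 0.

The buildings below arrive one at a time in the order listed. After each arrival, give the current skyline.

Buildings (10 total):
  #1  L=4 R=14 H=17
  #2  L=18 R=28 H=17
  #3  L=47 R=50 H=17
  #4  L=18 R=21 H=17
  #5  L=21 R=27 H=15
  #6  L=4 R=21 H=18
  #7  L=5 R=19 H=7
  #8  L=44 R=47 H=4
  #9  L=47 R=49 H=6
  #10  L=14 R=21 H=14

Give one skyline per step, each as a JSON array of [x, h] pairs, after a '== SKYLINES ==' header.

== SKYLINES ==
[[4,17],[14,0]]
[[4,17],[14,0],[18,17],[28,0]]
[[4,17],[14,0],[18,17],[28,0],[47,17],[50,0]]
[[4,17],[14,0],[18,17],[28,0],[47,17],[50,0]]
[[4,17],[14,0],[18,17],[28,0],[47,17],[50,0]]
[[4,18],[21,17],[28,0],[47,17],[50,0]]
[[4,18],[21,17],[28,0],[47,17],[50,0]]
[[4,18],[21,17],[28,0],[44,4],[47,17],[50,0]]
[[4,18],[21,17],[28,0],[44,4],[47,17],[50,0]]
[[4,18],[21,17],[28,0],[44,4],[47,17],[50,0]]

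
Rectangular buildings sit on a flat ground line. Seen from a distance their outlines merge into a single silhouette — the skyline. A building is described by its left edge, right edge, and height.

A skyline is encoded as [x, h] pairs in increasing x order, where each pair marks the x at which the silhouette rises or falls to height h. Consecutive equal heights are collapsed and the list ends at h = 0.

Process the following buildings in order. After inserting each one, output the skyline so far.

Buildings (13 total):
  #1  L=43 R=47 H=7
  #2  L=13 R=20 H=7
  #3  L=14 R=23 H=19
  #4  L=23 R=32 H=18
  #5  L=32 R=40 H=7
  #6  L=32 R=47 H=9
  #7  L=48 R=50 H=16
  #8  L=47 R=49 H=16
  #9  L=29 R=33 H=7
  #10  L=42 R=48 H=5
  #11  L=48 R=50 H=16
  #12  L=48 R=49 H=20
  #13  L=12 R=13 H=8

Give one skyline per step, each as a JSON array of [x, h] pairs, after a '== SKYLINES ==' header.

== SKYLINES ==
[[43,7],[47,0]]
[[13,7],[20,0],[43,7],[47,0]]
[[13,7],[14,19],[23,0],[43,7],[47,0]]
[[13,7],[14,19],[23,18],[32,0],[43,7],[47,0]]
[[13,7],[14,19],[23,18],[32,7],[40,0],[43,7],[47,0]]
[[13,7],[14,19],[23,18],[32,9],[47,0]]
[[13,7],[14,19],[23,18],[32,9],[47,0],[48,16],[50,0]]
[[13,7],[14,19],[23,18],[32,9],[47,16],[50,0]]
[[13,7],[14,19],[23,18],[32,9],[47,16],[50,0]]
[[13,7],[14,19],[23,18],[32,9],[47,16],[50,0]]
[[13,7],[14,19],[23,18],[32,9],[47,16],[50,0]]
[[13,7],[14,19],[23,18],[32,9],[47,16],[48,20],[49,16],[50,0]]
[[12,8],[13,7],[14,19],[23,18],[32,9],[47,16],[48,20],[49,16],[50,0]]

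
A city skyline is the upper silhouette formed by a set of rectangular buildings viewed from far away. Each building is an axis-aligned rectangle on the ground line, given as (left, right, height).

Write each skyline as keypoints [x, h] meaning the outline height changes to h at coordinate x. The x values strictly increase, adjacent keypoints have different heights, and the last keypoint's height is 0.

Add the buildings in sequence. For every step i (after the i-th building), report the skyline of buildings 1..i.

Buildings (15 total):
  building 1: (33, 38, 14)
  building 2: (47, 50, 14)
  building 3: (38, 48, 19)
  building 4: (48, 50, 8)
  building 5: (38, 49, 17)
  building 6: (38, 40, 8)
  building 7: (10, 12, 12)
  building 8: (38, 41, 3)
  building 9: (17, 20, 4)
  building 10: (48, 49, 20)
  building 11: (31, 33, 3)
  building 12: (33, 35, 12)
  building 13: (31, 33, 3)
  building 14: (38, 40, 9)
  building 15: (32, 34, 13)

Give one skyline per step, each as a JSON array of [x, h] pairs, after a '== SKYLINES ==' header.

== SKYLINES ==
[[33,14],[38,0]]
[[33,14],[38,0],[47,14],[50,0]]
[[33,14],[38,19],[48,14],[50,0]]
[[33,14],[38,19],[48,14],[50,0]]
[[33,14],[38,19],[48,17],[49,14],[50,0]]
[[33,14],[38,19],[48,17],[49,14],[50,0]]
[[10,12],[12,0],[33,14],[38,19],[48,17],[49,14],[50,0]]
[[10,12],[12,0],[33,14],[38,19],[48,17],[49,14],[50,0]]
[[10,12],[12,0],[17,4],[20,0],[33,14],[38,19],[48,17],[49,14],[50,0]]
[[10,12],[12,0],[17,4],[20,0],[33,14],[38,19],[48,20],[49,14],[50,0]]
[[10,12],[12,0],[17,4],[20,0],[31,3],[33,14],[38,19],[48,20],[49,14],[50,0]]
[[10,12],[12,0],[17,4],[20,0],[31,3],[33,14],[38,19],[48,20],[49,14],[50,0]]
[[10,12],[12,0],[17,4],[20,0],[31,3],[33,14],[38,19],[48,20],[49,14],[50,0]]
[[10,12],[12,0],[17,4],[20,0],[31,3],[33,14],[38,19],[48,20],[49,14],[50,0]]
[[10,12],[12,0],[17,4],[20,0],[31,3],[32,13],[33,14],[38,19],[48,20],[49,14],[50,0]]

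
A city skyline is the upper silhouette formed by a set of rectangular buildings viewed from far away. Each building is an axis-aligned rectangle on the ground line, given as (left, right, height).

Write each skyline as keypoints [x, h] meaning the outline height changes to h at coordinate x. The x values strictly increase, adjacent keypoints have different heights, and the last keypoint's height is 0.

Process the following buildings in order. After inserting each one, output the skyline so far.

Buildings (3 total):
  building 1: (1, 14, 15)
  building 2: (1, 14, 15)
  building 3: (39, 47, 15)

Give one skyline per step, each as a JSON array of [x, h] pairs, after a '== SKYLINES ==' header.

== SKYLINES ==
[[1,15],[14,0]]
[[1,15],[14,0]]
[[1,15],[14,0],[39,15],[47,0]]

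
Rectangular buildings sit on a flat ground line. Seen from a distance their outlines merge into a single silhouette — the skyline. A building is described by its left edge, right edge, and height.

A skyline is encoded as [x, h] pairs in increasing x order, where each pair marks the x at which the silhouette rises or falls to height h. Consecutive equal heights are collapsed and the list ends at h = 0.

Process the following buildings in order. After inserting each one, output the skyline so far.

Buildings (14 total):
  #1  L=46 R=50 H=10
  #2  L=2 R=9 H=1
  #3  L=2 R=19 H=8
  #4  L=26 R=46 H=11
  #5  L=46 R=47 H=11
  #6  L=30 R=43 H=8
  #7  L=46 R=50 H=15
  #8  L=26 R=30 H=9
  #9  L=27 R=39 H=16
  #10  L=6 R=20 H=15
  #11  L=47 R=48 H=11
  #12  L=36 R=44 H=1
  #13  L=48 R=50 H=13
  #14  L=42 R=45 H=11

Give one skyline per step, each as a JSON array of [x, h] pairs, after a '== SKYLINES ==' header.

== SKYLINES ==
[[46,10],[50,0]]
[[2,1],[9,0],[46,10],[50,0]]
[[2,8],[19,0],[46,10],[50,0]]
[[2,8],[19,0],[26,11],[46,10],[50,0]]
[[2,8],[19,0],[26,11],[47,10],[50,0]]
[[2,8],[19,0],[26,11],[47,10],[50,0]]
[[2,8],[19,0],[26,11],[46,15],[50,0]]
[[2,8],[19,0],[26,11],[46,15],[50,0]]
[[2,8],[19,0],[26,11],[27,16],[39,11],[46,15],[50,0]]
[[2,8],[6,15],[20,0],[26,11],[27,16],[39,11],[46,15],[50,0]]
[[2,8],[6,15],[20,0],[26,11],[27,16],[39,11],[46,15],[50,0]]
[[2,8],[6,15],[20,0],[26,11],[27,16],[39,11],[46,15],[50,0]]
[[2,8],[6,15],[20,0],[26,11],[27,16],[39,11],[46,15],[50,0]]
[[2,8],[6,15],[20,0],[26,11],[27,16],[39,11],[46,15],[50,0]]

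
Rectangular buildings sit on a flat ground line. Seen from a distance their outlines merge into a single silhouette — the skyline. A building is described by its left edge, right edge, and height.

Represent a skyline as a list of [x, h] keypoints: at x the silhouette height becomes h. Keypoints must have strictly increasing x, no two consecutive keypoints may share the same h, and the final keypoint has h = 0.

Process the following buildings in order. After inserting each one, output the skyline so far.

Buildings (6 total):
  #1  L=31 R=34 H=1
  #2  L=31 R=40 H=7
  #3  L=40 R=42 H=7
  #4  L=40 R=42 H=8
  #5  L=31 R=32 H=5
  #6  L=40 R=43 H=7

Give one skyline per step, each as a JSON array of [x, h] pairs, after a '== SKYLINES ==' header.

== SKYLINES ==
[[31,1],[34,0]]
[[31,7],[40,0]]
[[31,7],[42,0]]
[[31,7],[40,8],[42,0]]
[[31,7],[40,8],[42,0]]
[[31,7],[40,8],[42,7],[43,0]]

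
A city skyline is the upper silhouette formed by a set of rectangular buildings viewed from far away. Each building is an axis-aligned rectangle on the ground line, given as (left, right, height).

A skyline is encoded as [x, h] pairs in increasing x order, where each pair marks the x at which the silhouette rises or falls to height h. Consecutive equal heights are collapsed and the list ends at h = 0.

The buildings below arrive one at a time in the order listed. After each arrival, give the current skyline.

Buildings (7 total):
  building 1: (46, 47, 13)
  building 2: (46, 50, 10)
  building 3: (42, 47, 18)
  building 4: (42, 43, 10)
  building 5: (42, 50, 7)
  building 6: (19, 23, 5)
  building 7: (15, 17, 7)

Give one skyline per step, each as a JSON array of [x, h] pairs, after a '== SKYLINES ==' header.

== SKYLINES ==
[[46,13],[47,0]]
[[46,13],[47,10],[50,0]]
[[42,18],[47,10],[50,0]]
[[42,18],[47,10],[50,0]]
[[42,18],[47,10],[50,0]]
[[19,5],[23,0],[42,18],[47,10],[50,0]]
[[15,7],[17,0],[19,5],[23,0],[42,18],[47,10],[50,0]]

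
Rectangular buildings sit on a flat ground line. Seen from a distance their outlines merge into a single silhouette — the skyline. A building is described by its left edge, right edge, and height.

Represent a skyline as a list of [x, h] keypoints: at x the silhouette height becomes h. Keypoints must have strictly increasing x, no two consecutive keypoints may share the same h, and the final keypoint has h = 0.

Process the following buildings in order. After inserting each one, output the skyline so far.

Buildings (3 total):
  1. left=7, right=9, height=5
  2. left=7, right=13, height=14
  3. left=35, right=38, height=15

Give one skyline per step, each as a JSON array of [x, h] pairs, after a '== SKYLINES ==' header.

== SKYLINES ==
[[7,5],[9,0]]
[[7,14],[13,0]]
[[7,14],[13,0],[35,15],[38,0]]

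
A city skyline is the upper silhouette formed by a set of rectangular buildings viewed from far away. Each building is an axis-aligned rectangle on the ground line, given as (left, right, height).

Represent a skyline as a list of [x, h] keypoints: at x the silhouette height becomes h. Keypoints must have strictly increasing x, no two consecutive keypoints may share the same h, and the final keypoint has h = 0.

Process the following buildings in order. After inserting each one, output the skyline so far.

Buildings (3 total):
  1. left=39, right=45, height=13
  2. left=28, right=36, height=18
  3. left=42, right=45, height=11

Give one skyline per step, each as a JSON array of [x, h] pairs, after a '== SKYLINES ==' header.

== SKYLINES ==
[[39,13],[45,0]]
[[28,18],[36,0],[39,13],[45,0]]
[[28,18],[36,0],[39,13],[45,0]]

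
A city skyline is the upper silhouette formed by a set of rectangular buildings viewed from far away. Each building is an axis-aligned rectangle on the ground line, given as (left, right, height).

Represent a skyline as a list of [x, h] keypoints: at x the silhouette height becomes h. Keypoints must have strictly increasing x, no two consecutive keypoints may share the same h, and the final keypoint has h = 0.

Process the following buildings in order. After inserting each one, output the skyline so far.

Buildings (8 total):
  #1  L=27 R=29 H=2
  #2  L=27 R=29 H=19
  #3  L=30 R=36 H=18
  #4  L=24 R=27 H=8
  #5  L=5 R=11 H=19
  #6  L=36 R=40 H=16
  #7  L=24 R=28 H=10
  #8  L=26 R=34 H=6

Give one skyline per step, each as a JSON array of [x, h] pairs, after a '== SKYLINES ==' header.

== SKYLINES ==
[[27,2],[29,0]]
[[27,19],[29,0]]
[[27,19],[29,0],[30,18],[36,0]]
[[24,8],[27,19],[29,0],[30,18],[36,0]]
[[5,19],[11,0],[24,8],[27,19],[29,0],[30,18],[36,0]]
[[5,19],[11,0],[24,8],[27,19],[29,0],[30,18],[36,16],[40,0]]
[[5,19],[11,0],[24,10],[27,19],[29,0],[30,18],[36,16],[40,0]]
[[5,19],[11,0],[24,10],[27,19],[29,6],[30,18],[36,16],[40,0]]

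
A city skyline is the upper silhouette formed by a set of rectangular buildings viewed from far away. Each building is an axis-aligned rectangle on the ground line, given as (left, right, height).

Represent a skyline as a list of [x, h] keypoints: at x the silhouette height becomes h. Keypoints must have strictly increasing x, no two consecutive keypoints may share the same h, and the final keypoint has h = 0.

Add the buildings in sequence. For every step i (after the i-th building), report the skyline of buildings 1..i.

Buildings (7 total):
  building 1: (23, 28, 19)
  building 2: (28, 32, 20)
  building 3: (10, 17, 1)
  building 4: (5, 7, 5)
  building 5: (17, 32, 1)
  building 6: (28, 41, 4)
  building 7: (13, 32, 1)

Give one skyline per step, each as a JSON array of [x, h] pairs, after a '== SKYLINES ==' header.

== SKYLINES ==
[[23,19],[28,0]]
[[23,19],[28,20],[32,0]]
[[10,1],[17,0],[23,19],[28,20],[32,0]]
[[5,5],[7,0],[10,1],[17,0],[23,19],[28,20],[32,0]]
[[5,5],[7,0],[10,1],[23,19],[28,20],[32,0]]
[[5,5],[7,0],[10,1],[23,19],[28,20],[32,4],[41,0]]
[[5,5],[7,0],[10,1],[23,19],[28,20],[32,4],[41,0]]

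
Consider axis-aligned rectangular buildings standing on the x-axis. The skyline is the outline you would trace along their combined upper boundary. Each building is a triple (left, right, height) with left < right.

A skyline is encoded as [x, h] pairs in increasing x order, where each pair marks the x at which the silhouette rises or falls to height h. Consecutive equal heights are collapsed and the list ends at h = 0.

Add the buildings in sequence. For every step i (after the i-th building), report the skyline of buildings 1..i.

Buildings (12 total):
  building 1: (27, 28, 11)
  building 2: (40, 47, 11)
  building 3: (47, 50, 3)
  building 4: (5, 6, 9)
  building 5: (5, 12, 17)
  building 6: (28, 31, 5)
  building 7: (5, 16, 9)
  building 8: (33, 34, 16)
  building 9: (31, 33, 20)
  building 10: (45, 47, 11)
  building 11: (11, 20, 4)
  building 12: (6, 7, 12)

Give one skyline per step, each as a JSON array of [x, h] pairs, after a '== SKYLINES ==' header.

== SKYLINES ==
[[27,11],[28,0]]
[[27,11],[28,0],[40,11],[47,0]]
[[27,11],[28,0],[40,11],[47,3],[50,0]]
[[5,9],[6,0],[27,11],[28,0],[40,11],[47,3],[50,0]]
[[5,17],[12,0],[27,11],[28,0],[40,11],[47,3],[50,0]]
[[5,17],[12,0],[27,11],[28,5],[31,0],[40,11],[47,3],[50,0]]
[[5,17],[12,9],[16,0],[27,11],[28,5],[31,0],[40,11],[47,3],[50,0]]
[[5,17],[12,9],[16,0],[27,11],[28,5],[31,0],[33,16],[34,0],[40,11],[47,3],[50,0]]
[[5,17],[12,9],[16,0],[27,11],[28,5],[31,20],[33,16],[34,0],[40,11],[47,3],[50,0]]
[[5,17],[12,9],[16,0],[27,11],[28,5],[31,20],[33,16],[34,0],[40,11],[47,3],[50,0]]
[[5,17],[12,9],[16,4],[20,0],[27,11],[28,5],[31,20],[33,16],[34,0],[40,11],[47,3],[50,0]]
[[5,17],[12,9],[16,4],[20,0],[27,11],[28,5],[31,20],[33,16],[34,0],[40,11],[47,3],[50,0]]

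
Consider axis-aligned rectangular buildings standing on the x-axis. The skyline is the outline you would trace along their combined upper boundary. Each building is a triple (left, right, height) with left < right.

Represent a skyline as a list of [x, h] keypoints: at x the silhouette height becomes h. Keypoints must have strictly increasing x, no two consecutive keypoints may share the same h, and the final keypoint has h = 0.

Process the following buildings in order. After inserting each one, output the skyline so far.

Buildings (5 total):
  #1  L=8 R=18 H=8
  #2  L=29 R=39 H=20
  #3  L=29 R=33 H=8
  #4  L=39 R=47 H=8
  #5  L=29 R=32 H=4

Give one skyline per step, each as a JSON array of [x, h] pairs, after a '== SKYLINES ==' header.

== SKYLINES ==
[[8,8],[18,0]]
[[8,8],[18,0],[29,20],[39,0]]
[[8,8],[18,0],[29,20],[39,0]]
[[8,8],[18,0],[29,20],[39,8],[47,0]]
[[8,8],[18,0],[29,20],[39,8],[47,0]]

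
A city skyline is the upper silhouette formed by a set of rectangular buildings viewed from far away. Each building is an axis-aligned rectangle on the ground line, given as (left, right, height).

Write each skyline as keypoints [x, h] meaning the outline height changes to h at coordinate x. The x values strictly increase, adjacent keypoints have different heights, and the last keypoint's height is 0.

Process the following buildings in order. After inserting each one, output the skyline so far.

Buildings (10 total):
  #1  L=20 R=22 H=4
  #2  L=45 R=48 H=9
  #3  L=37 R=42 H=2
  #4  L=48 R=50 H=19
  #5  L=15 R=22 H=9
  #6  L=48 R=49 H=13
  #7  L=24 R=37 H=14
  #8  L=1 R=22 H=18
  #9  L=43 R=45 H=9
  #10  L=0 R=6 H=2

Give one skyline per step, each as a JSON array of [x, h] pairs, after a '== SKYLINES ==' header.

== SKYLINES ==
[[20,4],[22,0]]
[[20,4],[22,0],[45,9],[48,0]]
[[20,4],[22,0],[37,2],[42,0],[45,9],[48,0]]
[[20,4],[22,0],[37,2],[42,0],[45,9],[48,19],[50,0]]
[[15,9],[22,0],[37,2],[42,0],[45,9],[48,19],[50,0]]
[[15,9],[22,0],[37,2],[42,0],[45,9],[48,19],[50,0]]
[[15,9],[22,0],[24,14],[37,2],[42,0],[45,9],[48,19],[50,0]]
[[1,18],[22,0],[24,14],[37,2],[42,0],[45,9],[48,19],[50,0]]
[[1,18],[22,0],[24,14],[37,2],[42,0],[43,9],[48,19],[50,0]]
[[0,2],[1,18],[22,0],[24,14],[37,2],[42,0],[43,9],[48,19],[50,0]]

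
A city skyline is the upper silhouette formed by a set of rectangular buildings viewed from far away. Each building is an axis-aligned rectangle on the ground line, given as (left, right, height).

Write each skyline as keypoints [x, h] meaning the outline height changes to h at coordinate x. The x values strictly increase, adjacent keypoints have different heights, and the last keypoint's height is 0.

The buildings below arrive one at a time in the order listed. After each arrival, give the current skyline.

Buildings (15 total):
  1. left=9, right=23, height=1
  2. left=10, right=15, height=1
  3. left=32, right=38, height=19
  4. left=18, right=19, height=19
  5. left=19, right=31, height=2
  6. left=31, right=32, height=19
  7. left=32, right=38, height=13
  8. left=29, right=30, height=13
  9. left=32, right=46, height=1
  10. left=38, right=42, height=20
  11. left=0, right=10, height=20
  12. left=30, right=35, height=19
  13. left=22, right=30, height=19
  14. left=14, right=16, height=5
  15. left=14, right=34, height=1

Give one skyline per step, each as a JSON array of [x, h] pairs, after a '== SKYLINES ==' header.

== SKYLINES ==
[[9,1],[23,0]]
[[9,1],[23,0]]
[[9,1],[23,0],[32,19],[38,0]]
[[9,1],[18,19],[19,1],[23,0],[32,19],[38,0]]
[[9,1],[18,19],[19,2],[31,0],[32,19],[38,0]]
[[9,1],[18,19],[19,2],[31,19],[38,0]]
[[9,1],[18,19],[19,2],[31,19],[38,0]]
[[9,1],[18,19],[19,2],[29,13],[30,2],[31,19],[38,0]]
[[9,1],[18,19],[19,2],[29,13],[30,2],[31,19],[38,1],[46,0]]
[[9,1],[18,19],[19,2],[29,13],[30,2],[31,19],[38,20],[42,1],[46,0]]
[[0,20],[10,1],[18,19],[19,2],[29,13],[30,2],[31,19],[38,20],[42,1],[46,0]]
[[0,20],[10,1],[18,19],[19,2],[29,13],[30,19],[38,20],[42,1],[46,0]]
[[0,20],[10,1],[18,19],[19,2],[22,19],[38,20],[42,1],[46,0]]
[[0,20],[10,1],[14,5],[16,1],[18,19],[19,2],[22,19],[38,20],[42,1],[46,0]]
[[0,20],[10,1],[14,5],[16,1],[18,19],[19,2],[22,19],[38,20],[42,1],[46,0]]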